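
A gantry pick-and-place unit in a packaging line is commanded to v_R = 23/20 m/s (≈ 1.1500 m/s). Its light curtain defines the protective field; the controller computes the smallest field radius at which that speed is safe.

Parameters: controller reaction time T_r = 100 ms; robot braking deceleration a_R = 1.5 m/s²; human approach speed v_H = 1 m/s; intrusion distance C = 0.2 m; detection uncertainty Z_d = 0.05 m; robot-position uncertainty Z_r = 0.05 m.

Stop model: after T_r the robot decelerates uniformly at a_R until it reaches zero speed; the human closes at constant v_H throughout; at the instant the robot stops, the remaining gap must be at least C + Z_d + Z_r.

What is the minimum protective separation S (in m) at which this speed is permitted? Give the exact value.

S_min = 689/400 m = 1.7225 m

stop time T_s = (23/20)/(3/2) = 0.7667 s
reaction-phase robot travel = 1.1500·0.1000 = 0.1150 m
robot covers 1.1500·0.7667 − ½·1.5000·0.7667² = 0.4408 m while stopping
person approaches 1.0000·(0.1000+0.7667) = 0.8667 m
residual clearance needed = 0.2000+0.0500+0.0500 = 0.3000 m
S_min ≈ 0.1150+0.4408+0.8667+0.3000  ⇒  S_min = 689/400 m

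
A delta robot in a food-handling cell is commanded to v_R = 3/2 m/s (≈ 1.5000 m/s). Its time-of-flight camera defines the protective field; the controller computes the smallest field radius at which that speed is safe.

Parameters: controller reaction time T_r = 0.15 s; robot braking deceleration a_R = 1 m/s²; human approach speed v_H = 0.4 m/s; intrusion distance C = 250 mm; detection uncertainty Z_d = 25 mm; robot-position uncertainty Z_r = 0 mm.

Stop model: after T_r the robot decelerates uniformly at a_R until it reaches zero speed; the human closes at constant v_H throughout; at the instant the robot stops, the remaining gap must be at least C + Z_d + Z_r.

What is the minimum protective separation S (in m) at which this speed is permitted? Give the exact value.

braking lasts T_s = (3/2)/1 = 1.5000 s
robot in T_r: 1.5000·0.1500 = 0.2250 m
robot covers 1.5000·1.5000 − ½·1.0000·1.5000² = 1.1250 m while stopping
human over T_r+T_s: 0.4000·(0.1500+1.5000) = 0.6600 m
residual clearance needed = 0.2500+0.0250+0.0000 = 0.2750 m
S_min ≈ 0.2250+1.1250+0.6600+0.2750  ⇒  S_min = 457/200 m

S_min = 457/200 m = 2.2850 m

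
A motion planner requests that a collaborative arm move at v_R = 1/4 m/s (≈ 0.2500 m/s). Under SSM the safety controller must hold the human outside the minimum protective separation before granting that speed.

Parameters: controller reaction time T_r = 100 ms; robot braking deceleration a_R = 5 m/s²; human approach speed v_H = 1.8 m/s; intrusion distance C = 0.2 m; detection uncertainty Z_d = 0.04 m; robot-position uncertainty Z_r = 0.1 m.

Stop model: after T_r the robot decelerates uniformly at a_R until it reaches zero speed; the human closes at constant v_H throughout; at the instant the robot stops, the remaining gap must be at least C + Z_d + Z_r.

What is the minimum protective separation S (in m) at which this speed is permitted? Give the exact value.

S_min = 513/800 m = 0.6412 m

stop time T_s = (1/4)/5 = 0.0500 s
robot covers v_R·T_r = 0.2500·0.1000 = 0.0250 m before braking
robot under decel: 0.2500²/(2·5.0000) = 0.0063 m
human over T_r+T_s: 1.8000·(0.1000+0.0500) = 0.2700 m
margins: 0.2000+0.0400+0.1000 = 0.3400 m
S_min ≈ 0.0250+0.0063+0.2700+0.3400  ⇒  S_min = 513/800 m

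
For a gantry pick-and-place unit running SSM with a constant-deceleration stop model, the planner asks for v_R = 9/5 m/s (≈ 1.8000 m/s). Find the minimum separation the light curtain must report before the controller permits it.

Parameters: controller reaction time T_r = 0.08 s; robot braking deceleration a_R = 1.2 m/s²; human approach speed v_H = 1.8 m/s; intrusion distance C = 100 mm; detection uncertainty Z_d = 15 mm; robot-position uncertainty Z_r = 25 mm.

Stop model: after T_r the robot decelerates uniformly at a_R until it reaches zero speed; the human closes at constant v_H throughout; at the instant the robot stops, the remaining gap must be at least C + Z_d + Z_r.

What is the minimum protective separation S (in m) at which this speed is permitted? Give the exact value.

braking lasts T_s = (9/5)/(6/5) = 1.5000 s
robot covers v_R·T_r = 1.8000·0.0800 = 0.1440 m before braking
robot covers 1.8000·1.5000 − ½·1.2000·1.5000² = 1.3500 m while stopping
human closes 1.8000·1.5800 = 2.8440 m
residual clearance needed = 0.1000+0.0150+0.0250 = 0.1400 m
S_min ≈ 0.1440+1.3500+2.8440+0.1400  ⇒  S_min = 2239/500 m

S_min = 2239/500 m = 4.4780 m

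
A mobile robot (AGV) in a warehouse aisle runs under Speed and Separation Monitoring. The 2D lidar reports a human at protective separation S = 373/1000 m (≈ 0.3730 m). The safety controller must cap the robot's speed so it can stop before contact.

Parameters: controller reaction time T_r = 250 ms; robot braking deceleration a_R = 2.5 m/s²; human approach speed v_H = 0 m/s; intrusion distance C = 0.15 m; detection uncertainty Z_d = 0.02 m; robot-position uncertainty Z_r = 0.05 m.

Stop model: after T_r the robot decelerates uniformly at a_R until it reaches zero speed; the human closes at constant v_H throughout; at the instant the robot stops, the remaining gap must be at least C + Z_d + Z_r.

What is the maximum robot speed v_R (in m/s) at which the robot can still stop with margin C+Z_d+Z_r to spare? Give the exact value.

v_R_max = 9/20 m/s = 0.4500 m/s

collect terms ⇒ (1/5)·v_R² + (1/4)·v_R + (-153/1000) = 0
  disc = (1/4)² − 4·(1/5)·(-153/1000) = 1849/10000 ; √disc = 43/100
  v_R = (−(1/4) + 43/100) / (2·(1/5)) = 9/20 m/s
check:
stop time T_s = (9/20)/(5/2) = 0.1800 s
reaction-phase robot travel = 0.4500·0.2500 = 0.1125 m
robot under decel: 0.4500²/(2·2.5000) = 0.0405 m
human closes 0.0000·0.4300 = 0.0000 m
margins: 0.1500+0.0200+0.0500 = 0.2200 m
sum ≈ 0.1125+0.0405+0.0000+0.2200 ≈ 0.3730 m = S ✓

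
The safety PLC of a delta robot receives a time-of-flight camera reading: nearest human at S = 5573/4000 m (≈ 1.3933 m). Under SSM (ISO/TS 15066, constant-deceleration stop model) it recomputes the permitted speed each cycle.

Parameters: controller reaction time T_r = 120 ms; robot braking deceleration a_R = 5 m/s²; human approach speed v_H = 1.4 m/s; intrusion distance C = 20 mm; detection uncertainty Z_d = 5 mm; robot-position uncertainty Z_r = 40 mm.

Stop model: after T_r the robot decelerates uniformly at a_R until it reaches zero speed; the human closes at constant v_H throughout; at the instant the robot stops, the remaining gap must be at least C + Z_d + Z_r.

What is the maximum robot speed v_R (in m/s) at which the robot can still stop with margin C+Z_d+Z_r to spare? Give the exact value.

at the boundary: (1/10)·v² + (2/5)·v + (-4641/4000) = 0
  disc = (2/5)² − 4·(1/10)·(-4641/4000) = 6241/10000 ; √disc = 79/100
  v_R = (−(2/5) + 79/100) / (2·(1/10)) = 39/20 m/s
check:
T_s = v_R/a_R = (39/20)/5 = 0.3900 s
reaction-phase robot travel = 1.9500·0.1200 = 0.2340 m
robot under decel: 1.9500²/(2·5.0000) = 0.3802 m
human over T_r+T_s: 1.4000·(0.1200+0.3900) = 0.7140 m
margins: 0.0200+0.0050+0.0400 = 0.0650 m
sum ≈ 0.2340+0.3802+0.7140+0.0650 ≈ 1.3933 m = S ✓

v_R_max = 39/20 m/s = 1.9500 m/s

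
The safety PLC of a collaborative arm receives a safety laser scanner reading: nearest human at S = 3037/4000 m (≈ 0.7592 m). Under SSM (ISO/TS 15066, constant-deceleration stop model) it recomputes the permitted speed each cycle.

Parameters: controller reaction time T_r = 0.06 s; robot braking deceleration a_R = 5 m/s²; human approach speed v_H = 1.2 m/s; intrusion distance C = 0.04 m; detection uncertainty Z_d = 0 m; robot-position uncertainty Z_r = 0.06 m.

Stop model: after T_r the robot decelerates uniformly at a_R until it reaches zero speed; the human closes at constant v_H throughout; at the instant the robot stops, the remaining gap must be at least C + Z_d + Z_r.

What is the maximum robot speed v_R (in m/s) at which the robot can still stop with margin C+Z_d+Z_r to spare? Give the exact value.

v_R_max = 27/20 m/s = 1.3500 m/s

collect terms ⇒ (1/10)·v_R² + (3/10)·v_R + (-2349/4000) = 0
  disc = (3/10)² − 4·(1/10)·(-2349/4000) = 3249/10000 ; √disc = 57/100
  v_R = (−(3/10) + 57/100) / (2·(1/10)) = 27/20 m/s
check:
braking lasts T_s = (27/20)/5 = 0.2700 s
robot in T_r: 1.3500·0.0600 = 0.0810 m
robot covers 1.3500·0.2700 − ½·5.0000·0.2700² = 0.1822 m while stopping
person approaches 1.2000·(0.0600+0.2700) = 0.3960 m
C+Z_d+Z_r = 0.0400+0.0000+0.0600 = 0.1000 m
sum ≈ 0.0810+0.1822+0.3960+0.1000 ≈ 0.7592 m = S ✓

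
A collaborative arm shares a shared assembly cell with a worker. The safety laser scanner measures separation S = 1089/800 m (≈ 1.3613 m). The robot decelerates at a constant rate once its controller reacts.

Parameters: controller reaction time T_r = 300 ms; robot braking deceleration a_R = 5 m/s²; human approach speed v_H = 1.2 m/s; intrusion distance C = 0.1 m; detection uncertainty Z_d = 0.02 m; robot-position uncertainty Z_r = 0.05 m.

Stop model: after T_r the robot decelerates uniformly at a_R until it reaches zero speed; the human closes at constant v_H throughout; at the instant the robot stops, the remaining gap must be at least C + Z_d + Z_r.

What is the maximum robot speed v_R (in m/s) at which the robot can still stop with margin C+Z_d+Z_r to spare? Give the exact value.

v_R_max = 5/4 m/s = 1.2500 m/s

collect terms ⇒ (1/10)·v_R² + (27/50)·v_R + (-133/160) = 0
  disc = (27/50)² − 4·(1/10)·(-133/160) = 6241/10000 ; √disc = 79/100
  v_R = (−(27/50) + 79/100) / (2·(1/10)) = 5/4 m/s
check:
braking lasts T_s = (5/4)/5 = 0.2500 s
robot in T_r: 1.2500·0.3000 = 0.3750 m
braking distance = 1.2500²/(2·5.0000) = 0.1562 m
human over T_r+T_s: 1.2000·(0.3000+0.2500) = 0.6600 m
C+Z_d+Z_r = 0.1000+0.0200+0.0500 = 0.1700 m
sum ≈ 0.3750+0.1562+0.6600+0.1700 ≈ 1.3613 m = S ✓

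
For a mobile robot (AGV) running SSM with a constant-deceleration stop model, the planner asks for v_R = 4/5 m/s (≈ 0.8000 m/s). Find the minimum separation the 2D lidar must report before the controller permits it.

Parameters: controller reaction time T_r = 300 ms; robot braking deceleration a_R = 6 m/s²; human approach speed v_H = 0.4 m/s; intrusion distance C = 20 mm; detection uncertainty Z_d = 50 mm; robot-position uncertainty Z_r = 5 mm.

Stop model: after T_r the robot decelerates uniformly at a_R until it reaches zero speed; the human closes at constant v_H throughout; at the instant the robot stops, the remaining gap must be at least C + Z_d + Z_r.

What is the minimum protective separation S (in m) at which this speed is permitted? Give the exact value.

T_s = v_R/a_R = (4/5)/6 = 0.1333 s
robot in T_r: 0.8000·0.3000 = 0.2400 m
braking distance = 0.8000²/(2·6.0000) = 0.0533 m
person approaches 0.4000·(0.3000+0.1333) = 0.1733 m
margins: 0.0200+0.0500+0.0050 = 0.0750 m
S_min ≈ 0.2400+0.0533+0.1733+0.0750  ⇒  S_min = 13/24 m

S_min = 13/24 m = 0.5417 m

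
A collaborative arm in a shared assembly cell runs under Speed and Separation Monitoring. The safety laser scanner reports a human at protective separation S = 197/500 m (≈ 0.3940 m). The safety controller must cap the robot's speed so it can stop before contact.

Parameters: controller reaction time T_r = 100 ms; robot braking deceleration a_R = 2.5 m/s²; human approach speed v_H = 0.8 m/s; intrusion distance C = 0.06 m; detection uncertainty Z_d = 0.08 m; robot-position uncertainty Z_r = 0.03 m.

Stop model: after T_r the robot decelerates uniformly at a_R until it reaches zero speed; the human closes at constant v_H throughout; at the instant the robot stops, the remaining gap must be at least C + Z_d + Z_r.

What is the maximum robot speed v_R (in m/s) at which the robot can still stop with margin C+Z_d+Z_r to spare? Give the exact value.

at the boundary: (1/5)·v² + (21/50)·v + (-18/125) = 0
  disc = (21/50)² − 4·(1/5)·(-18/125) = 729/2500 ; √disc = 27/50
  v_R = (−(21/50) + 27/50) / (2·(1/5)) = 3/10 m/s
check:
braking lasts T_s = (3/10)/(5/2) = 0.1200 s
reaction-phase robot travel = 0.3000·0.1000 = 0.0300 m
robot covers 0.3000·0.1200 − ½·2.5000·0.1200² = 0.0180 m while stopping
person approaches 0.8000·(0.1000+0.1200) = 0.1760 m
residual clearance needed = 0.0600+0.0800+0.0300 = 0.1700 m
sum ≈ 0.0300+0.0180+0.1760+0.1700 ≈ 0.3940 m = S ✓

v_R_max = 3/10 m/s = 0.3000 m/s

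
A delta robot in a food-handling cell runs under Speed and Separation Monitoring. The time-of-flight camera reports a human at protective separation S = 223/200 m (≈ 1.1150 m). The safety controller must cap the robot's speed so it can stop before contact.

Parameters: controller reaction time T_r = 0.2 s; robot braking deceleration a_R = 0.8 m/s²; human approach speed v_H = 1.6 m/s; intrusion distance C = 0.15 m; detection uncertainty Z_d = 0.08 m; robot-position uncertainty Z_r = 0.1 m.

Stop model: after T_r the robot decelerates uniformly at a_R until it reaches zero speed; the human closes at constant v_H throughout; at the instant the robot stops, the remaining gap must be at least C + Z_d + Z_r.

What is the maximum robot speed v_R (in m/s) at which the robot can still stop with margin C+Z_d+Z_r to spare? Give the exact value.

v_R_max = 1/5 m/s = 0.2000 m/s

at the boundary: (5/8)·v² + (11/5)·v + (-93/200) = 0
  disc = (11/5)² − 4·(5/8)·(-93/200) = 2401/400 ; √disc = 49/20
  v_R = (−(11/5) + 49/20) / (2·(5/8)) = 1/5 m/s
check:
braking lasts T_s = (1/5)/(4/5) = 0.2500 s
reaction-phase robot travel = 0.2000·0.2000 = 0.0400 m
braking distance = 0.2000²/(2·0.8000) = 0.0250 m
human over T_r+T_s: 1.6000·(0.2000+0.2500) = 0.7200 m
C+Z_d+Z_r = 0.1500+0.0800+0.1000 = 0.3300 m
sum ≈ 0.0400+0.0250+0.7200+0.3300 ≈ 1.1150 m = S ✓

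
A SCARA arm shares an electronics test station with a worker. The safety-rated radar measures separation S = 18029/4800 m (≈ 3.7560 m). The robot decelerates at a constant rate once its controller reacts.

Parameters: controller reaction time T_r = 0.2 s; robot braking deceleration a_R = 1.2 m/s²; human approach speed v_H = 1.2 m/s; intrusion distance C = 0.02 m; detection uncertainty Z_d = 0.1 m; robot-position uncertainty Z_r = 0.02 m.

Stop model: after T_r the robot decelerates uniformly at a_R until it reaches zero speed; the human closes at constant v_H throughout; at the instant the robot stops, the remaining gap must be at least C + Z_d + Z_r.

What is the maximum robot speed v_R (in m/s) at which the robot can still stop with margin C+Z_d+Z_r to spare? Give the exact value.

quadratic (5/12)·v² + (6/5)·v + (-3241/960) = 0
  disc = (6/5)² − 4·(5/12)·(-3241/960) = 101761/14400 ; √disc = 319/120
  v_R = (−(6/5) + 319/120) / (2·(5/12)) = 7/4 m/s
check:
stop time T_s = (7/4)/(6/5) = 1.4583 s
robot in T_r: 1.7500·0.2000 = 0.3500 m
robot under decel: 1.7500²/(2·1.2000) = 1.2760 m
person approaches 1.2000·(0.2000+1.4583) = 1.9900 m
residual clearance needed = 0.0200+0.1000+0.0200 = 0.1400 m
sum ≈ 0.3500+1.2760+1.9900+0.1400 ≈ 3.7560 m = S ✓

v_R_max = 7/4 m/s = 1.7500 m/s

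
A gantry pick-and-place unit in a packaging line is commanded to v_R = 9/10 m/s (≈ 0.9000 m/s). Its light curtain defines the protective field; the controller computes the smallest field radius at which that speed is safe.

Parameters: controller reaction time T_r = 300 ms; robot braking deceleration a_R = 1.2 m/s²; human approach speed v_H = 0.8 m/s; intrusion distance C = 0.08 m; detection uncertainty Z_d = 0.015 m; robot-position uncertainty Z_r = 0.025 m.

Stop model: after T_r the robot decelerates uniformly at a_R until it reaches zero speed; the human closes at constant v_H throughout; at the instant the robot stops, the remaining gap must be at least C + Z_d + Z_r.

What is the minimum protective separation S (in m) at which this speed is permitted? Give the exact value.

S_min = 627/400 m = 1.5675 m

T_s = v_R/a_R = (9/10)/(6/5) = 0.7500 s
robot covers v_R·T_r = 0.9000·0.3000 = 0.2700 m before braking
robot covers 0.9000·0.7500 − ½·1.2000·0.7500² = 0.3375 m while stopping
person approaches 0.8000·(0.3000+0.7500) = 0.8400 m
margins: 0.0800+0.0150+0.0250 = 0.1200 m
S_min ≈ 0.2700+0.3375+0.8400+0.1200  ⇒  S_min = 627/400 m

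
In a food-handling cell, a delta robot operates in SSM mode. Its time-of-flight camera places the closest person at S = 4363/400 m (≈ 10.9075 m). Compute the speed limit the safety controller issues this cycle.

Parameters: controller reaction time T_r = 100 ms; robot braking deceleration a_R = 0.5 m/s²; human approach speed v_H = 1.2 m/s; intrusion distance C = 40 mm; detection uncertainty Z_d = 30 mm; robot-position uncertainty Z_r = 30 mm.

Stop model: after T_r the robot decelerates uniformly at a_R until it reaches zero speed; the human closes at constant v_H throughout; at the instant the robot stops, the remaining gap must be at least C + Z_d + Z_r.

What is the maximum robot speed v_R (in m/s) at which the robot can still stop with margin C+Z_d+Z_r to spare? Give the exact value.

quadratic (1)·v² + (5/2)·v + (-171/16) = 0
  disc = (5/2)² − 4·(1)·(-171/16) = 49 ; √disc = 7
  v_R = (−(5/2) + 7) / (2·(1)) = 9/4 m/s
check:
T_s = v_R/a_R = (9/4)/(1/2) = 4.5000 s
reaction-phase robot travel = 2.2500·0.1000 = 0.2250 m
robot under decel: 2.2500²/(2·0.5000) = 5.0625 m
human over T_r+T_s: 1.2000·(0.1000+4.5000) = 5.5200 m
margins: 0.0400+0.0300+0.0300 = 0.1000 m
sum ≈ 0.2250+5.0625+5.5200+0.1000 ≈ 10.9075 m = S ✓

v_R_max = 9/4 m/s = 2.2500 m/s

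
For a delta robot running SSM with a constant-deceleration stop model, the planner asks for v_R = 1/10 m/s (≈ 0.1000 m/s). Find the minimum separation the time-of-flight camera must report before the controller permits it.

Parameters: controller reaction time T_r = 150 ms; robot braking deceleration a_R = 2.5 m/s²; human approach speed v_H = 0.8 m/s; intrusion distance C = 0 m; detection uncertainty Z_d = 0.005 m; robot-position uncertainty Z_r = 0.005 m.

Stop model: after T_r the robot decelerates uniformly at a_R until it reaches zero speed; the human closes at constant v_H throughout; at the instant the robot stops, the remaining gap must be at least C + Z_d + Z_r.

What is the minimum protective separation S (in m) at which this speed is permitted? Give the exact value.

S_min = 179/1000 m = 0.1790 m

stop time T_s = (1/10)/(5/2) = 0.0400 s
robot in T_r: 0.1000·0.1500 = 0.0150 m
robot covers 0.1000·0.0400 − ½·2.5000·0.0400² = 0.0020 m while stopping
human over T_r+T_s: 0.8000·(0.1500+0.0400) = 0.1520 m
C+Z_d+Z_r = 0.0000+0.0050+0.0050 = 0.0100 m
S_min ≈ 0.0150+0.0020+0.1520+0.0100  ⇒  S_min = 179/1000 m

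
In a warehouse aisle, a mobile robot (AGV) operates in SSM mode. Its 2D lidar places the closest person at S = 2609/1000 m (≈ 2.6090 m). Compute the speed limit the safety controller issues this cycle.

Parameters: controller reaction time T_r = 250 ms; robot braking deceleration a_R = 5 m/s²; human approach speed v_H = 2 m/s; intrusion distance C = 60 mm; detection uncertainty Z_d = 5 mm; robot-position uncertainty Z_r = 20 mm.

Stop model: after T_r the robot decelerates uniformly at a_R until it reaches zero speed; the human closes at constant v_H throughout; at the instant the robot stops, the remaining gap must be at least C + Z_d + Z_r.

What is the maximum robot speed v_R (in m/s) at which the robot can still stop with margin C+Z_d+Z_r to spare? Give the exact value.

at the boundary: (1/10)·v² + (13/20)·v + (-253/125) = 0
  disc = (13/20)² − 4·(1/10)·(-253/125) = 12321/10000 ; √disc = 111/100
  v_R = (−(13/20) + 111/100) / (2·(1/10)) = 23/10 m/s
check:
T_s = v_R/a_R = (23/10)/5 = 0.4600 s
reaction-phase robot travel = 2.3000·0.2500 = 0.5750 m
robot covers 2.3000·0.4600 − ½·5.0000·0.4600² = 0.5290 m while stopping
person approaches 2.0000·(0.2500+0.4600) = 1.4200 m
margins: 0.0600+0.0050+0.0200 = 0.0850 m
sum ≈ 0.5750+0.5290+1.4200+0.0850 ≈ 2.6090 m = S ✓

v_R_max = 23/10 m/s = 2.3000 m/s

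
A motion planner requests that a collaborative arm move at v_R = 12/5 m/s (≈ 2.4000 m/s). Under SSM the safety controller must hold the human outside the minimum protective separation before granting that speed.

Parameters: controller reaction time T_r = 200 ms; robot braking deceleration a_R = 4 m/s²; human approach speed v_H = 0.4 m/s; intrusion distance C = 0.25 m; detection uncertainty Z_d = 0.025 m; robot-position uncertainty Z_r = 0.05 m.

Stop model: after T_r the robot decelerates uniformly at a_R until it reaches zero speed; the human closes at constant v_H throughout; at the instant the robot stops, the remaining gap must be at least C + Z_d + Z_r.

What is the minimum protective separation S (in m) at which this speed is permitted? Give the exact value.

S_min = 369/200 m = 1.8450 m

T_s = v_R/a_R = (12/5)/4 = 0.6000 s
robot in T_r: 2.4000·0.2000 = 0.4800 m
braking distance = 2.4000²/(2·4.0000) = 0.7200 m
person approaches 0.4000·(0.2000+0.6000) = 0.3200 m
margins: 0.2500+0.0250+0.0500 = 0.3250 m
S_min ≈ 0.4800+0.7200+0.3200+0.3250  ⇒  S_min = 369/200 m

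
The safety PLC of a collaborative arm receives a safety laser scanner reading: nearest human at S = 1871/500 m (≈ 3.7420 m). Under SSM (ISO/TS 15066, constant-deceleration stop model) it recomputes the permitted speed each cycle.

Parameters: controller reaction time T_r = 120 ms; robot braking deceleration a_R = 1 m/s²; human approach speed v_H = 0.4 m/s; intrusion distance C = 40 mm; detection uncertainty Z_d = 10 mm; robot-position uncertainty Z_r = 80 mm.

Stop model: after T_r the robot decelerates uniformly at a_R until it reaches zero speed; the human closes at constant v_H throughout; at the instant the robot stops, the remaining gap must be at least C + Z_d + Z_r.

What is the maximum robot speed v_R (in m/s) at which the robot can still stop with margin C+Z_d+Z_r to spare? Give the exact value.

collect terms ⇒ (1/2)·v_R² + (13/25)·v_R + (-891/250) = 0
  disc = (13/25)² − 4·(1/2)·(-891/250) = 4624/625 ; √disc = 68/25
  v_R = (−(13/25) + 68/25) / (2·(1/2)) = 11/5 m/s
check:
T_s = v_R/a_R = (11/5)/1 = 2.2000 s
reaction-phase robot travel = 2.2000·0.1200 = 0.2640 m
braking distance = 2.2000²/(2·1.0000) = 2.4200 m
human closes 0.4000·2.3200 = 0.9280 m
residual clearance needed = 0.0400+0.0100+0.0800 = 0.1300 m
sum ≈ 0.2640+2.4200+0.9280+0.1300 ≈ 3.7420 m = S ✓

v_R_max = 11/5 m/s = 2.2000 m/s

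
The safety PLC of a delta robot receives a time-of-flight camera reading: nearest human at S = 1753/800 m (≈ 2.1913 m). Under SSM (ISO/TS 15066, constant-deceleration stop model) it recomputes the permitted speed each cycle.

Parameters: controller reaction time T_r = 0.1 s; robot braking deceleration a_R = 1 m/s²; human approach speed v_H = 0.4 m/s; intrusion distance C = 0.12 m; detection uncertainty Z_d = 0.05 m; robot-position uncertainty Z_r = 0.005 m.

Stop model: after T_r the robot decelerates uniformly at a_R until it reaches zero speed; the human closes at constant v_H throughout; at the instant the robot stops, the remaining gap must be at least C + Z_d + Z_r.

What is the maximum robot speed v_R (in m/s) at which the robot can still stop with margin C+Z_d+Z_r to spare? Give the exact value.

quadratic (1/2)·v² + (1/2)·v + (-1581/800) = 0
  disc = (1/2)² − 4·(1/2)·(-1581/800) = 1681/400 ; √disc = 41/20
  v_R = (−(1/2) + 41/20) / (2·(1/2)) = 31/20 m/s
check:
braking lasts T_s = (31/20)/1 = 1.5500 s
robot in T_r: 1.5500·0.1000 = 0.1550 m
braking distance = 1.5500²/(2·1.0000) = 1.2012 m
human over T_r+T_s: 0.4000·(0.1000+1.5500) = 0.6600 m
C+Z_d+Z_r = 0.1200+0.0500+0.0050 = 0.1750 m
sum ≈ 0.1550+1.2012+0.6600+0.1750 ≈ 2.1913 m = S ✓

v_R_max = 31/20 m/s = 1.5500 m/s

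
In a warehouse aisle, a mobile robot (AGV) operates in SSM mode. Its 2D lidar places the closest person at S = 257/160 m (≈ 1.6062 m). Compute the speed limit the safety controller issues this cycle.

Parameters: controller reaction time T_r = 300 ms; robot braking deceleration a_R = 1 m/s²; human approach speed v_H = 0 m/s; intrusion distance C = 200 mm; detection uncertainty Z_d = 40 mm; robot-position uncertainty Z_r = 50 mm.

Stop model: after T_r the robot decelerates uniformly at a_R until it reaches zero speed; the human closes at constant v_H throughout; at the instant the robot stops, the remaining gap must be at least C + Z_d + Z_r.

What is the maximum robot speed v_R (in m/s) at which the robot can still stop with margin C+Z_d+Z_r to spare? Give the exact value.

v_R_max = 27/20 m/s = 1.3500 m/s

quadratic (1/2)·v² + (3/10)·v + (-1053/800) = 0
  disc = (3/10)² − 4·(1/2)·(-1053/800) = 1089/400 ; √disc = 33/20
  v_R = (−(3/10) + 33/20) / (2·(1/2)) = 27/20 m/s
check:
stop time T_s = (27/20)/1 = 1.3500 s
robot in T_r: 1.3500·0.3000 = 0.4050 m
robot covers 1.3500·1.3500 − ½·1.0000·1.3500² = 0.9113 m while stopping
human over T_r+T_s: 0.0000·(0.3000+1.3500) = 0.0000 m
C+Z_d+Z_r = 0.2000+0.0400+0.0500 = 0.2900 m
sum ≈ 0.4050+0.9113+0.0000+0.2900 ≈ 1.6062 m = S ✓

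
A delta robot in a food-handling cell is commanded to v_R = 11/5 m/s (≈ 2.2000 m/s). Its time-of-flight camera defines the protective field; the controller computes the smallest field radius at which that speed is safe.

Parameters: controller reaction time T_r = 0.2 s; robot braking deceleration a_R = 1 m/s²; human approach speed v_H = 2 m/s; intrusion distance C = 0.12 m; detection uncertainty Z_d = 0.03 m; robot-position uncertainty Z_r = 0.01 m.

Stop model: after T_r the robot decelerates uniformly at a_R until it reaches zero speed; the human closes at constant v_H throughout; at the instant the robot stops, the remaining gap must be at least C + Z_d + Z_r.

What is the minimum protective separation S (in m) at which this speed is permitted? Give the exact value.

S_min = 391/50 m = 7.8200 m

T_s = v_R/a_R = (11/5)/1 = 2.2000 s
robot in T_r: 2.2000·0.2000 = 0.4400 m
robot under decel: 2.2000²/(2·1.0000) = 2.4200 m
human over T_r+T_s: 2.0000·(0.2000+2.2000) = 4.8000 m
C+Z_d+Z_r = 0.1200+0.0300+0.0100 = 0.1600 m
S_min ≈ 0.4400+2.4200+4.8000+0.1600  ⇒  S_min = 391/50 m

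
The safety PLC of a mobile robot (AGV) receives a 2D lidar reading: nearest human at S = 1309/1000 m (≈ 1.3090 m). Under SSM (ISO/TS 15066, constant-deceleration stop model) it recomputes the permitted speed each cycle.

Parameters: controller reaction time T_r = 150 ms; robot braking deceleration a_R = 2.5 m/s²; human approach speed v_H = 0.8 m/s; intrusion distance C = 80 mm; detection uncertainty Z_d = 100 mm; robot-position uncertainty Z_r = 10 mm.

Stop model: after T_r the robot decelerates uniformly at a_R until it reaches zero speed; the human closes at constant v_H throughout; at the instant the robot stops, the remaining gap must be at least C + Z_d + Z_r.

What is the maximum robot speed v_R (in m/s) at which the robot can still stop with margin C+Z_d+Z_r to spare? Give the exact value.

v_R_max = 27/20 m/s = 1.3500 m/s

quadratic (1/5)·v² + (47/100)·v + (-999/1000) = 0
  disc = (47/100)² − 4·(1/5)·(-999/1000) = 10201/10000 ; √disc = 101/100
  v_R = (−(47/100) + 101/100) / (2·(1/5)) = 27/20 m/s
check:
braking lasts T_s = (27/20)/(5/2) = 0.5400 s
reaction-phase robot travel = 1.3500·0.1500 = 0.2025 m
robot under decel: 1.3500²/(2·2.5000) = 0.3645 m
human over T_r+T_s: 0.8000·(0.1500+0.5400) = 0.5520 m
C+Z_d+Z_r = 0.0800+0.1000+0.0100 = 0.1900 m
sum ≈ 0.2025+0.3645+0.5520+0.1900 ≈ 1.3090 m = S ✓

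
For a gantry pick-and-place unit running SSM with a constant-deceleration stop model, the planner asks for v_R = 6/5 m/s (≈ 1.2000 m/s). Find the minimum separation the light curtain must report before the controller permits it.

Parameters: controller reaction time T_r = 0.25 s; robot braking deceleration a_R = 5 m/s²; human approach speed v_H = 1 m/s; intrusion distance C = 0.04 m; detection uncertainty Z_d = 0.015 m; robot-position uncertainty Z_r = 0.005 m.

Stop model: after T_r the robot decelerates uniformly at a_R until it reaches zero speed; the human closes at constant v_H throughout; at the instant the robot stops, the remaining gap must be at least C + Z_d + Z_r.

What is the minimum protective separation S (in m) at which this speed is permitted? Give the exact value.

S_min = 497/500 m = 0.9940 m

braking lasts T_s = (6/5)/5 = 0.2400 s
reaction-phase robot travel = 1.2000·0.2500 = 0.3000 m
robot under decel: 1.2000²/(2·5.0000) = 0.1440 m
human closes 1.0000·0.4900 = 0.4900 m
residual clearance needed = 0.0400+0.0150+0.0050 = 0.0600 m
S_min ≈ 0.3000+0.1440+0.4900+0.0600  ⇒  S_min = 497/500 m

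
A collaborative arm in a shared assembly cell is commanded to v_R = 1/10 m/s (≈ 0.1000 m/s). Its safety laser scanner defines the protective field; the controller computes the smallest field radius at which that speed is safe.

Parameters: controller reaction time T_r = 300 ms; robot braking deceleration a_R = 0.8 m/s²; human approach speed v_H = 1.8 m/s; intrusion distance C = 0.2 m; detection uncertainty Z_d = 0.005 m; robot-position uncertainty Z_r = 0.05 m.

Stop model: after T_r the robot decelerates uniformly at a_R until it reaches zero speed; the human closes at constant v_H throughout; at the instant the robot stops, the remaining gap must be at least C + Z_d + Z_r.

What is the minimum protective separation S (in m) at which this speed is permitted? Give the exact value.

T_s = v_R/a_R = (1/10)/(4/5) = 0.1250 s
robot covers v_R·T_r = 0.1000·0.3000 = 0.0300 m before braking
robot under decel: 0.1000²/(2·0.8000) = 0.0063 m
human closes 1.8000·0.4250 = 0.7650 m
residual clearance needed = 0.2000+0.0050+0.0500 = 0.2550 m
S_min ≈ 0.0300+0.0063+0.7650+0.2550  ⇒  S_min = 169/160 m

S_min = 169/160 m = 1.0562 m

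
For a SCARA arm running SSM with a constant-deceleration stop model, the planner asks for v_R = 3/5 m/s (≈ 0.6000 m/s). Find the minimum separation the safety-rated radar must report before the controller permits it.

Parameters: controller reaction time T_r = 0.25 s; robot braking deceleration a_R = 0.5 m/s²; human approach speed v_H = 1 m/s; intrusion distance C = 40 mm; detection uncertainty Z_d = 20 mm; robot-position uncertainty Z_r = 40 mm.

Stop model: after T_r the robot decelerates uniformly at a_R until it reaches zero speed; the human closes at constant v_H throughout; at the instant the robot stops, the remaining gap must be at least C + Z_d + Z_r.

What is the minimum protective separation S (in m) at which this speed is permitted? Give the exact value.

S_min = 103/50 m = 2.0600 m

braking lasts T_s = (3/5)/(1/2) = 1.2000 s
robot covers v_R·T_r = 0.6000·0.2500 = 0.1500 m before braking
braking distance = 0.6000²/(2·0.5000) = 0.3600 m
person approaches 1.0000·(0.2500+1.2000) = 1.4500 m
margins: 0.0400+0.0200+0.0400 = 0.1000 m
S_min ≈ 0.1500+0.3600+1.4500+0.1000  ⇒  S_min = 103/50 m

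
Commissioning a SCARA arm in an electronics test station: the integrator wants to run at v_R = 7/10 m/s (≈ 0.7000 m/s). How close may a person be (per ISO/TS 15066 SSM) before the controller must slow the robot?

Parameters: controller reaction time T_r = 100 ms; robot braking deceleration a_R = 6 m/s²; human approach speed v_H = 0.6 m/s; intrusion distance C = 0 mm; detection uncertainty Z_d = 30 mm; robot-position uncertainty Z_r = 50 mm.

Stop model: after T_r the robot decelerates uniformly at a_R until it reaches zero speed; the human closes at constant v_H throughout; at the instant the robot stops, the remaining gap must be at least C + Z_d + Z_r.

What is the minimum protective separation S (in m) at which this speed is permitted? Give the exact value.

braking lasts T_s = (7/10)/6 = 0.1167 s
reaction-phase robot travel = 0.7000·0.1000 = 0.0700 m
braking distance = 0.7000²/(2·6.0000) = 0.0408 m
human over T_r+T_s: 0.6000·(0.1000+0.1167) = 0.1300 m
margins: 0.0000+0.0300+0.0500 = 0.0800 m
S_min ≈ 0.0700+0.0408+0.1300+0.0800  ⇒  S_min = 77/240 m

S_min = 77/240 m = 0.3208 m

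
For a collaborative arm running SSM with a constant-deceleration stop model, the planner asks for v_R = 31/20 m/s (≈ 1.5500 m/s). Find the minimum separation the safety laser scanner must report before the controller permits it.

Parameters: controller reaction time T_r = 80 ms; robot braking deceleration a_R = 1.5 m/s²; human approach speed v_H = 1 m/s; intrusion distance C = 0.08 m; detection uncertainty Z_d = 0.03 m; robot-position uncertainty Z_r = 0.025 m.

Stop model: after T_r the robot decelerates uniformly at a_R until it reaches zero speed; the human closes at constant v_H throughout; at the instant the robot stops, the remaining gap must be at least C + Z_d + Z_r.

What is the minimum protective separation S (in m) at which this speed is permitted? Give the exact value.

S_min = 13039/6000 m = 2.1732 m

stop time T_s = (31/20)/(3/2) = 1.0333 s
robot covers v_R·T_r = 1.5500·0.0800 = 0.1240 m before braking
robot covers 1.5500·1.0333 − ½·1.5000·1.0333² = 0.8008 m while stopping
human closes 1.0000·1.1133 = 1.1133 m
margins: 0.0800+0.0300+0.0250 = 0.1350 m
S_min ≈ 0.1240+0.8008+1.1133+0.1350  ⇒  S_min = 13039/6000 m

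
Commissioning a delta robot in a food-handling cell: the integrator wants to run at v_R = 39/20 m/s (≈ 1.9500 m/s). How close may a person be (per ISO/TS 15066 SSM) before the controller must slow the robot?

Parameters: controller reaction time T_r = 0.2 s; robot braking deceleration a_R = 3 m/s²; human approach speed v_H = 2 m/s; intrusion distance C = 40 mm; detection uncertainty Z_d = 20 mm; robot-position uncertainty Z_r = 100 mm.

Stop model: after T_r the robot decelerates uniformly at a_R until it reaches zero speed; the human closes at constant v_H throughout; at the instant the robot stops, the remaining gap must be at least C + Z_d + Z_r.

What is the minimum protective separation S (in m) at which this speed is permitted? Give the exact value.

S_min = 2307/800 m = 2.8838 m

braking lasts T_s = (39/20)/3 = 0.6500 s
robot in T_r: 1.9500·0.2000 = 0.3900 m
robot covers 1.9500·0.6500 − ½·3.0000·0.6500² = 0.6338 m while stopping
human over T_r+T_s: 2.0000·(0.2000+0.6500) = 1.7000 m
residual clearance needed = 0.0400+0.0200+0.1000 = 0.1600 m
S_min ≈ 0.3900+0.6338+1.7000+0.1600  ⇒  S_min = 2307/800 m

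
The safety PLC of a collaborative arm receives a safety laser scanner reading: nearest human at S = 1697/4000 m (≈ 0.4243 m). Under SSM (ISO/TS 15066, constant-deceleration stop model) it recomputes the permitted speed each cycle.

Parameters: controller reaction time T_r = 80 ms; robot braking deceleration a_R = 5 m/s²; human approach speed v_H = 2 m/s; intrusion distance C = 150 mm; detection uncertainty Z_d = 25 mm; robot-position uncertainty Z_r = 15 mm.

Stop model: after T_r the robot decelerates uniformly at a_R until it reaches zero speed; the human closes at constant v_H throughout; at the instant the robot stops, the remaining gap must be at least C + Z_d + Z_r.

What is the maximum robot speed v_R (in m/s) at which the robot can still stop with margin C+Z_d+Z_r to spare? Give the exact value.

v_R_max = 3/20 m/s = 0.1500 m/s

collect terms ⇒ (1/10)·v_R² + (12/25)·v_R + (-297/4000) = 0
  disc = (12/25)² − 4·(1/10)·(-297/4000) = 2601/10000 ; √disc = 51/100
  v_R = (−(12/25) + 51/100) / (2·(1/10)) = 3/20 m/s
check:
braking lasts T_s = (3/20)/5 = 0.0300 s
reaction-phase robot travel = 0.1500·0.0800 = 0.0120 m
braking distance = 0.1500²/(2·5.0000) = 0.0022 m
person approaches 2.0000·(0.0800+0.0300) = 0.2200 m
margins: 0.1500+0.0250+0.0150 = 0.1900 m
sum ≈ 0.0120+0.0022+0.2200+0.1900 ≈ 0.4243 m = S ✓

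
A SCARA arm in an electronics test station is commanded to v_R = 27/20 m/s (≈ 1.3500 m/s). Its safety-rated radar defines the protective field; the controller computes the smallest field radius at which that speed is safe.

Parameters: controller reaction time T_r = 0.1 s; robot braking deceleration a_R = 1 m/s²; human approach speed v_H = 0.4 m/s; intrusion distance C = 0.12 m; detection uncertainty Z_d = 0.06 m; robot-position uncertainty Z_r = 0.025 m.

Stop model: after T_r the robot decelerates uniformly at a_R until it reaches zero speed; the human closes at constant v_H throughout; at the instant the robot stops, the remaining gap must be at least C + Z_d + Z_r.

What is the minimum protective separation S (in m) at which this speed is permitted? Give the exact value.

S_min = 293/160 m = 1.8313 m

stop time T_s = (27/20)/1 = 1.3500 s
robot in T_r: 1.3500·0.1000 = 0.1350 m
braking distance = 1.3500²/(2·1.0000) = 0.9113 m
person approaches 0.4000·(0.1000+1.3500) = 0.5800 m
C+Z_d+Z_r = 0.1200+0.0600+0.0250 = 0.2050 m
S_min ≈ 0.1350+0.9113+0.5800+0.2050  ⇒  S_min = 293/160 m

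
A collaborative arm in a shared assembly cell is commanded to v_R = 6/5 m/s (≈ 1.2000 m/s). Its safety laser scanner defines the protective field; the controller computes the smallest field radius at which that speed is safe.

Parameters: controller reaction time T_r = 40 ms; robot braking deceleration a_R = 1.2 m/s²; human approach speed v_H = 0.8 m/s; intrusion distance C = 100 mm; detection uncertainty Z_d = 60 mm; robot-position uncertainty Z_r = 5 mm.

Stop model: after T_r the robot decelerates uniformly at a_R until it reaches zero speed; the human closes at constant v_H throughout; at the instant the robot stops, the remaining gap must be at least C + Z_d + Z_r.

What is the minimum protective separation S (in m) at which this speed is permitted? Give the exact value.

T_s = v_R/a_R = (6/5)/(6/5) = 1.0000 s
robot covers v_R·T_r = 1.2000·0.0400 = 0.0480 m before braking
robot under decel: 1.2000²/(2·1.2000) = 0.6000 m
human over T_r+T_s: 0.8000·(0.0400+1.0000) = 0.8320 m
residual clearance needed = 0.1000+0.0600+0.0050 = 0.1650 m
S_min ≈ 0.0480+0.6000+0.8320+0.1650  ⇒  S_min = 329/200 m

S_min = 329/200 m = 1.6450 m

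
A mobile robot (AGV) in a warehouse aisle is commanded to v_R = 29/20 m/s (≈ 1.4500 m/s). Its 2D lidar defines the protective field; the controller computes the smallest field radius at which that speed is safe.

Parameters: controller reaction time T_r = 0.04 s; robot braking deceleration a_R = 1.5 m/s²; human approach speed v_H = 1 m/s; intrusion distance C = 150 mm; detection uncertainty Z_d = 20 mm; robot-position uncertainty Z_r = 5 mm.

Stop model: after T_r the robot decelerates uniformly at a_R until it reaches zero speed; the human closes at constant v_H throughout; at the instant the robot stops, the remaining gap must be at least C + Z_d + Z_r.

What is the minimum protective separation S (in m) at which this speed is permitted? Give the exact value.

S_min = 3881/2000 m = 1.9405 m

T_s = v_R/a_R = (29/20)/(3/2) = 0.9667 s
robot covers v_R·T_r = 1.4500·0.0400 = 0.0580 m before braking
robot under decel: 1.4500²/(2·1.5000) = 0.7008 m
person approaches 1.0000·(0.0400+0.9667) = 1.0067 m
residual clearance needed = 0.1500+0.0200+0.0050 = 0.1750 m
S_min ≈ 0.0580+0.7008+1.0067+0.1750  ⇒  S_min = 3881/2000 m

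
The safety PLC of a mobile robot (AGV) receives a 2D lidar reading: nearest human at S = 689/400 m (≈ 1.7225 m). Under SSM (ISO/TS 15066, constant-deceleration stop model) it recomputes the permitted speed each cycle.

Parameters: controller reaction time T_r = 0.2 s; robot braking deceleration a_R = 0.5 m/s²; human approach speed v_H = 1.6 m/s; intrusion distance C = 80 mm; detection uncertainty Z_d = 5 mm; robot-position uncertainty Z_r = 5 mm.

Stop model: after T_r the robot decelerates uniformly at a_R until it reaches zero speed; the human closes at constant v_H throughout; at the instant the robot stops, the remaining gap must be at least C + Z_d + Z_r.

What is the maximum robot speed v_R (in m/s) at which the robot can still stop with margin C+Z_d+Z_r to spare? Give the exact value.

at the boundary: (1)·v² + (17/5)·v + (-21/16) = 0
  disc = (17/5)² − 4·(1)·(-21/16) = 1681/100 ; √disc = 41/10
  v_R = (−(17/5) + 41/10) / (2·(1)) = 7/20 m/s
check:
braking lasts T_s = (7/20)/(1/2) = 0.7000 s
robot covers v_R·T_r = 0.3500·0.2000 = 0.0700 m before braking
braking distance = 0.3500²/(2·0.5000) = 0.1225 m
person approaches 1.6000·(0.2000+0.7000) = 1.4400 m
C+Z_d+Z_r = 0.0800+0.0050+0.0050 = 0.0900 m
sum ≈ 0.0700+0.1225+1.4400+0.0900 ≈ 1.7225 m = S ✓

v_R_max = 7/20 m/s = 0.3500 m/s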